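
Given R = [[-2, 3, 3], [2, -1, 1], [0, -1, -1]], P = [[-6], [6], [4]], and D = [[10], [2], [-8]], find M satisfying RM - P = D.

M = [[4], [2], [2]]

RM = D + P = [[4], [8], [-4]].
Since R multiplies M on the left, M = R⁻¹(D + P).
R has determinant -4; R⁻¹ = [[-1/2, 0, -3/2], [-1/2, -1/2, -2], [1/2, 1/2, 1]].
M = R⁻¹(D + P) = [[4], [2], [2]].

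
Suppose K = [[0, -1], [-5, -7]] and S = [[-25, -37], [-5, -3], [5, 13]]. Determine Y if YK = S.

Y = [[2, 5], [-4, 1], [-6, -1]]

Since K sits to the right of Y, Y = SK⁻¹.
K has determinant -5; K⁻¹ = [[7/5, -1/5], [-1, 0]].
Y = SK⁻¹ = [[-25, -37], [-5, -3], [5, 13]] · [[7/5, -1/5], [-1, 0]] = [[2, 5], [-4, 1], [-6, -1]].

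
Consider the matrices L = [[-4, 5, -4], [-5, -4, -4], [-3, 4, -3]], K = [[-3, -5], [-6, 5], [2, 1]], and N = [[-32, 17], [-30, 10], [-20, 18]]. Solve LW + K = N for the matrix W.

LW = N − K = [[-29, 22], [-24, 5], [-22, 17]].
L is on the left of W, so left-multiply by L⁻¹: W = L⁻¹(N − K).
det L = 1, so L⁻¹ = [[28, -1, -36], [-3, 0, 4], [-32, 1, 41]].
W = L⁻¹(N − K) = [[4, -1], [-1, 2], [2, -2]].

W = [[4, -1], [-1, 2], [2, -2]]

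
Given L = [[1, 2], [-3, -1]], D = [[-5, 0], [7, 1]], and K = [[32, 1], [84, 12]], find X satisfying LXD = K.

X = [[1, -5], [-3, 3]]

Isolating X: multiply by L⁻¹ from the left and D⁻¹ from the right, so X = L⁻¹KD⁻¹.
det L = 5; the adjugate gives L⁻¹ = [[-1/5, -2/5], [3/5, 1/5]].
det D = -5, so D⁻¹ = [[-1/5, 0], [7/5, 1]].
L⁻¹K = [[-40, -5], [36, 3]].
X = (L⁻¹K)D⁻¹ = [[1, -5], [-3, 3]].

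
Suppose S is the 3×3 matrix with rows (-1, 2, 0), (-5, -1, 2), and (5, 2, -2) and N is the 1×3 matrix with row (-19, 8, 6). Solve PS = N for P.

P = [[4, 6, 3]]

Right-multiplying both sides by S⁻¹ gives P = NS⁻¹.
S has determinant 2; S⁻¹ = [[-1, 2, 2], [0, 1, 1], [-5/2, 6, 11/2]].
P = NS⁻¹ = [[-19, 8, 6]] · [[-1, 2, 2], [0, 1, 1], [-5/2, 6, 11/2]] = [[4, 6, 3]].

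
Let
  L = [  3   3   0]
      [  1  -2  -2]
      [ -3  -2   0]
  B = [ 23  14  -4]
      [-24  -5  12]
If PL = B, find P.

Right-multiplying both sides by L⁻¹ gives P = BL⁻¹.
det L = 6; the adjugate gives L⁻¹ = [[-2/3, 0, -1], [1, 0, 1], [-4/3, -1/2, -3/2]].
P = BL⁻¹ = [[23, 14, -4], [-24, -5, 12]] · [[-2/3, 0, -1], [1, 0, 1], [-4/3, -1/2, -3/2]] = [[4, 2, -3], [-5, -6, 1]].

P = [[4, 2, -3], [-5, -6, 1]]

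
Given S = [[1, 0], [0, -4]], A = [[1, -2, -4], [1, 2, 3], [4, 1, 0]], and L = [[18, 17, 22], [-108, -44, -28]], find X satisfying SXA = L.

X = [[-4, 2, 5], [2, 5, 5]]

Left-multiply by S⁻¹ and right-multiply by A⁻¹: X = S⁻¹LA⁻¹.
det S = -4, so S⁻¹ = [[1, 0], [0, -1/4]].
det A = 1, so A⁻¹ = [[-3, -4, 2], [12, 16, -7], [-7, -9, 4]].
S⁻¹L = [[18, 17, 22], [27, 11, 7]].
X = (S⁻¹L)A⁻¹ = [[-4, 2, 5], [2, 5, 5]].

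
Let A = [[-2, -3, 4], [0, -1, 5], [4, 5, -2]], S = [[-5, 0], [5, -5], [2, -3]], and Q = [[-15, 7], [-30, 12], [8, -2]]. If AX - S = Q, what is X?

X = [[0, -4], [0, 3], [-5, 2]]

AX = Q + S = [[-20, 7], [-25, 7], [10, -5]].
Since A multiplies X on the left, X = A⁻¹(Q + S).
det A = 2, so A⁻¹ = [[-23/2, 7, -11/2], [10, -6, 5], [2, -1, 1]].
X = A⁻¹(Q + S) = [[0, -4], [0, 3], [-5, 2]].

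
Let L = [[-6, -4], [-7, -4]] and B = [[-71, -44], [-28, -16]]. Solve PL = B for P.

Right-multiplying both sides by L⁻¹ gives P = BL⁻¹.
det L = -4; the adjugate gives L⁻¹ = [[1, -1], [-7/4, 3/2]].
P = BL⁻¹ = [[-71, -44], [-28, -16]] · [[1, -1], [-7/4, 3/2]] = [[6, 5], [0, 4]].

P = [[6, 5], [0, 4]]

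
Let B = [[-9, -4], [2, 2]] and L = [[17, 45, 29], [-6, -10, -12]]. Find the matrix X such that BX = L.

B is on the left of X, so left-multiply by B⁻¹: X = B⁻¹L.
B has determinant -10; B⁻¹ = [[-1/5, -2/5], [1/5, 9/10]].
X = B⁻¹L = [[-1/5, -2/5], [1/5, 9/10]] · [[17, 45, 29], [-6, -10, -12]] = [[-1, -5, -1], [-2, 0, -5]].

X = [[-1, -5, -1], [-2, 0, -5]]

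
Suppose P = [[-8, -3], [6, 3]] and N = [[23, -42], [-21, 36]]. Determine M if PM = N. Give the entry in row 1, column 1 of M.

-1

P is on the left of M, so left-multiply by P⁻¹: M = P⁻¹N.
det P = -6; the adjugate gives P⁻¹ = [[-1/2, -1/2], [1, 4/3]].
M = P⁻¹N = [[-1/2, -1/2], [1, 4/3]] · [[23, -42], [-21, 36]] = [[-1, 3], [-5, 6]].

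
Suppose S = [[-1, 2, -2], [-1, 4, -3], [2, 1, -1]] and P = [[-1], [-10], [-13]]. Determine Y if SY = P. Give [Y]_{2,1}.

-6

Left-multiplying both sides by S⁻¹ gives Y = S⁻¹P.
S has determinant 5; S⁻¹ = [[-1/5, 0, 2/5], [-7/5, 1, -1/5], [-9/5, 1, -2/5]].
Y = S⁻¹P = [[-1/5, 0, 2/5], [-7/5, 1, -1/5], [-9/5, 1, -2/5]] · [[-1], [-10], [-13]] = [[-5], [-6], [-3]].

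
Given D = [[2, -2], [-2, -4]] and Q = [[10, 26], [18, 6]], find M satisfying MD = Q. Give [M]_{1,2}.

Right-multiplying both sides by D⁻¹ gives M = QD⁻¹.
D has determinant -12; D⁻¹ = [[1/3, -1/6], [-1/6, -1/6]].
M = QD⁻¹ = [[10, 26], [18, 6]] · [[1/3, -1/6], [-1/6, -1/6]] = [[-1, -6], [5, -4]].

-6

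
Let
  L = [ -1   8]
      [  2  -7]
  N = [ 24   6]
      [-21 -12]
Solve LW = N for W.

W = [[0, -6], [3, 0]]

Since L multiplies W on the left, W = L⁻¹N.
det L = -9, so L⁻¹ = [[7/9, 8/9], [2/9, 1/9]].
W = L⁻¹N = [[7/9, 8/9], [2/9, 1/9]] · [[24, 6], [-21, -12]] = [[0, -6], [3, 0]].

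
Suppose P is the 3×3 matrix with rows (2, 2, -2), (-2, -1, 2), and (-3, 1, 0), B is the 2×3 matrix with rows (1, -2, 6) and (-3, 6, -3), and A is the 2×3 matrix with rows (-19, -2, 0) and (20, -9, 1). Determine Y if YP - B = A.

YP = A + B = [[-18, -4, 6], [17, -3, -2]].
Since P sits to the right of Y, Y = (A + B)P⁻¹.
det P = -6; the adjugate gives P⁻¹ = [[1/3, 1/3, -1/3], [1, 1, 0], [5/6, 4/3, -1/3]].
Y = (A + B)P⁻¹ = [[-5, -2, 4], [1, 0, -5]].

Y = [[-5, -2, 4], [1, 0, -5]]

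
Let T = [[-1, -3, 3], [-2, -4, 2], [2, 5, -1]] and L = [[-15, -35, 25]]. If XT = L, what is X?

X = [[5, 5, 0]]

T is on the right of X, so right-multiply by T⁻¹: X = LT⁻¹.
det T = -6; the adjugate gives T⁻¹ = [[1, -2, -1], [-1/3, 5/6, 2/3], [1/3, 1/6, 1/3]].
X = LT⁻¹ = [[-15, -35, 25]] · [[1, -2, -1], [-1/3, 5/6, 2/3], [1/3, 1/6, 1/3]] = [[5, 5, 0]].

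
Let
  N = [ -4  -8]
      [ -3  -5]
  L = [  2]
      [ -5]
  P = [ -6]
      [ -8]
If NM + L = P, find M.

NM = P − L = [[-8], [-3]].
Since N multiplies M on the left, M = N⁻¹(P − L).
det N = -4; the adjugate gives N⁻¹ = [[5/4, -2], [-3/4, 1]].
M = N⁻¹(P − L) = [[-4], [3]].

M = [[-4], [3]]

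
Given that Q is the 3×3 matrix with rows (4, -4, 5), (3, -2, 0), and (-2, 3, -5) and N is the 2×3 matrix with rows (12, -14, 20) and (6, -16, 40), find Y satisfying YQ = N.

Since Q sits to the right of Y, Y = NQ⁻¹.
det Q = 5, so Q⁻¹ = [[2, -1, 2], [3, -2, 3], [1, -4/5, 4/5]].
Y = NQ⁻¹ = [[12, -14, 20], [6, -16, 40]] · [[2, -1, 2], [3, -2, 3], [1, -4/5, 4/5]] = [[2, 0, -2], [4, -6, -4]].

Y = [[2, 0, -2], [4, -6, -4]]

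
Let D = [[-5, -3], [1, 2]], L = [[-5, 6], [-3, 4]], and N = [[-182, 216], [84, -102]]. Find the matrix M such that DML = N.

M = [[-5, 3], [-5, -3]]

Left-multiply by D⁻¹ and right-multiply by L⁻¹: M = D⁻¹NL⁻¹.
D has determinant -7; D⁻¹ = [[-2/7, -3/7], [1/7, 5/7]].
L has determinant -2; L⁻¹ = [[-2, 3], [-3/2, 5/2]].
D⁻¹N = [[16, -18], [34, -42]].
M = (D⁻¹N)L⁻¹ = [[-5, 3], [-5, -3]].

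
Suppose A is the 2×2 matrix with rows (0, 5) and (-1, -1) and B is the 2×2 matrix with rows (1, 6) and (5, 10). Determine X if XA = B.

A is on the right of X, so right-multiply by A⁻¹: X = BA⁻¹.
det A = 5; the adjugate gives A⁻¹ = [[-1/5, -1], [1/5, 0]].
X = BA⁻¹ = [[1, 6], [5, 10]] · [[-1/5, -1], [1/5, 0]] = [[1, -1], [1, -5]].

X = [[1, -1], [1, -5]]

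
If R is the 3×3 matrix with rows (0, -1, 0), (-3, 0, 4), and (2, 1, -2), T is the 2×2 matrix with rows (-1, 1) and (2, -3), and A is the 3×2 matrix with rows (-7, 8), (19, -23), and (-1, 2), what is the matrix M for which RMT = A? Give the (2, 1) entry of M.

Left-multiply by R⁻¹ and right-multiply by T⁻¹: M = R⁻¹AT⁻¹.
R has determinant -2; R⁻¹ = [[2, 1, 2], [-1, 0, 0], [3/2, 1, 3/2]].
det T = 1; the adjugate gives T⁻¹ = [[-3, -1], [-2, -1]].
R⁻¹A = [[3, -3], [7, -8], [7, -8]].
M = (R⁻¹A)T⁻¹ = [[-3, 0], [-5, 1], [-5, 1]].

-5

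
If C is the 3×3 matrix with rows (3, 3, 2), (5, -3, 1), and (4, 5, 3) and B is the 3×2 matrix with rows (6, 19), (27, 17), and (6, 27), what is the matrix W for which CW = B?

Since C multiplies W on the left, W = C⁻¹B.
det C = -1; the adjugate gives C⁻¹ = [[14, -1, -9], [11, -1, -7], [-37, 3, 24]].
W = C⁻¹B = [[14, -1, -9], [11, -1, -7], [-37, 3, 24]] · [[6, 19], [27, 17], [6, 27]] = [[3, 6], [-3, 3], [3, -4]].

W = [[3, 6], [-3, 3], [3, -4]]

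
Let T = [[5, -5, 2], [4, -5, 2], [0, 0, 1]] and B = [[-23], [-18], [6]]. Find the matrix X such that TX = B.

Since T multiplies X on the left, X = T⁻¹B.
det T = -5, so T⁻¹ = [[1, -1, 0], [4/5, -1, 2/5], [0, 0, 1]].
X = T⁻¹B = [[1, -1, 0], [4/5, -1, 2/5], [0, 0, 1]] · [[-23], [-18], [6]] = [[-5], [2], [6]].

X = [[-5], [2], [6]]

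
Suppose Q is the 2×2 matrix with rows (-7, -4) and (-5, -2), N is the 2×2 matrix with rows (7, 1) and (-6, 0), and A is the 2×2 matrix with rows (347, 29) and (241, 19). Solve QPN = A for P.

P = [[-3, 4], [-2, -1]]

P = Q⁻¹AN⁻¹ (apply Q⁻¹ on the left and N⁻¹ on the right).
det Q = -6, so Q⁻¹ = [[1/3, -2/3], [-5/6, 7/6]].
N has determinant 6; N⁻¹ = [[0, -1/6], [1, 7/6]].
Q⁻¹A = [[-45, -3], [-8, -2]].
P = (Q⁻¹A)N⁻¹ = [[-3, 4], [-2, -1]].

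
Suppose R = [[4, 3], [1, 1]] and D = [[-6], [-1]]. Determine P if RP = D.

P = [[-3], [2]]

R is on the left of P, so left-multiply by R⁻¹: P = R⁻¹D.
det R = 1, so R⁻¹ = [[1, -3], [-1, 4]].
P = R⁻¹D = [[1, -3], [-1, 4]] · [[-6], [-1]] = [[-3], [2]].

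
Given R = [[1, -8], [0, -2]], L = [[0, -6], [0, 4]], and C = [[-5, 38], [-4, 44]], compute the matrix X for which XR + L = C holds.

XR = C − L = [[-5, 44], [-4, 40]].
R is on the right of X, so right-multiply by R⁻¹: X = (C − L)R⁻¹.
det R = -2, so R⁻¹ = [[1, -4], [0, -1/2]].
X = (C − L)R⁻¹ = [[-5, -2], [-4, -4]].

X = [[-5, -2], [-4, -4]]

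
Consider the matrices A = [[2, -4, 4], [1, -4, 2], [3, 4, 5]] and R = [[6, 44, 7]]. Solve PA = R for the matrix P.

P = [[-3, -3, 5]]

Since A sits to the right of P, P = RA⁻¹.
det A = 4; the adjugate gives A⁻¹ = [[-7, 9, 2], [1/4, -1/2, 0], [4, -5, -1]].
P = RA⁻¹ = [[6, 44, 7]] · [[-7, 9, 2], [1/4, -1/2, 0], [4, -5, -1]] = [[-3, -3, 5]].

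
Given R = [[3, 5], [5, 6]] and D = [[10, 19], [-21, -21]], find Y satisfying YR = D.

R is on the right of Y, so right-multiply by R⁻¹: Y = DR⁻¹.
det R = -7, so R⁻¹ = [[-6/7, 5/7], [5/7, -3/7]].
Y = DR⁻¹ = [[10, 19], [-21, -21]] · [[-6/7, 5/7], [5/7, -3/7]] = [[5, -1], [3, -6]].

Y = [[5, -1], [3, -6]]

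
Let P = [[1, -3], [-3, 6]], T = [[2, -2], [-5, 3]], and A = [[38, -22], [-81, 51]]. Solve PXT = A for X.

X = [[5, 1], [2, 3]]

Isolating X: multiply by P⁻¹ from the left and T⁻¹ from the right, so X = P⁻¹AT⁻¹.
det P = -3; the adjugate gives P⁻¹ = [[-2, -1], [-1, -1/3]].
T has determinant -4; T⁻¹ = [[-3/4, -1/2], [-5/4, -1/2]].
P⁻¹A = [[5, -7], [-11, 5]].
X = (P⁻¹A)T⁻¹ = [[5, 1], [2, 3]].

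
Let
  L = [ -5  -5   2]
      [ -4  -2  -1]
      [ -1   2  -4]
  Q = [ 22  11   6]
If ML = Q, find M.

Right-multiplying both sides by L⁻¹ gives M = QL⁻¹.
det L = 5, so L⁻¹ = [[2, -16/5, 9/5], [-3, 22/5, -13/5], [-2, 3, -2]].
M = QL⁻¹ = [[22, 11, 6]] · [[2, -16/5, 9/5], [-3, 22/5, -13/5], [-2, 3, -2]] = [[-1, -4, -1]].

M = [[-1, -4, -1]]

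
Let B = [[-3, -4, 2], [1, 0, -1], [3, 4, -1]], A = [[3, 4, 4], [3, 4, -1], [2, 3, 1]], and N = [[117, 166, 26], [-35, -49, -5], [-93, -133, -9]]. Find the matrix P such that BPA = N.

P = [[3, -4, -4], [-1, 0, -3], [4, 2, 3]]

Isolating P: multiply by B⁻¹ from the left and A⁻¹ from the right, so P = B⁻¹NA⁻¹.
det B = 4, so B⁻¹ = [[1, 1, 1], [-1/2, -3/4, -1/4], [1, 0, 1]].
det A = 5; the adjugate gives A⁻¹ = [[7/5, 8/5, -4], [-1, -1, 3], [1/5, -1/5, 0]].
B⁻¹N = [[-11, -16, 12], [-9, -13, -7], [24, 33, 17]].
P = (B⁻¹N)A⁻¹ = [[3, -4, -4], [-1, 0, -3], [4, 2, 3]].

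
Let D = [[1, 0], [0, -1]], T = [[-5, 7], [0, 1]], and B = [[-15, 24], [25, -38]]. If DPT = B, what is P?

P = [[3, 3], [5, 3]]

Left-multiply by D⁻¹ and right-multiply by T⁻¹: P = D⁻¹BT⁻¹.
det D = -1; the adjugate gives D⁻¹ = [[1, 0], [0, -1]].
det T = -5; the adjugate gives T⁻¹ = [[-1/5, 7/5], [0, 1]].
D⁻¹B = [[-15, 24], [-25, 38]].
P = (D⁻¹B)T⁻¹ = [[3, 3], [5, 3]].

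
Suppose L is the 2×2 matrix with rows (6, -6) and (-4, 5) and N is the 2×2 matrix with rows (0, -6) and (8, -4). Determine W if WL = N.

W = [[-4, -6], [4, 4]]

L is on the right of W, so right-multiply by L⁻¹: W = NL⁻¹.
L has determinant 6; L⁻¹ = [[5/6, 1], [2/3, 1]].
W = NL⁻¹ = [[0, -6], [8, -4]] · [[5/6, 1], [2/3, 1]] = [[-4, -6], [4, 4]].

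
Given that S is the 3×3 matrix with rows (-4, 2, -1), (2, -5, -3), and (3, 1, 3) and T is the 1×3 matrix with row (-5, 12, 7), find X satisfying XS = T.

X = [[-1, -3, -1]]

Since S sits to the right of X, X = TS⁻¹.
det S = 1; the adjugate gives S⁻¹ = [[-12, -7, -11], [-15, -9, -14], [17, 10, 16]].
X = TS⁻¹ = [[-5, 12, 7]] · [[-12, -7, -11], [-15, -9, -14], [17, 10, 16]] = [[-1, -3, -1]].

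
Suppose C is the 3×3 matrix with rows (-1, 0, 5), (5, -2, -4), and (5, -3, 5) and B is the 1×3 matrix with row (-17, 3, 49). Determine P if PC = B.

Right-multiplying both sides by C⁻¹ gives P = BC⁻¹.
C has determinant -3; C⁻¹ = [[22/3, 5, -10/3], [15, 10, -7], [5/3, 1, -2/3]].
P = BC⁻¹ = [[-17, 3, 49]] · [[22/3, 5, -10/3], [15, 10, -7], [5/3, 1, -2/3]] = [[2, -6, 3]].

P = [[2, -6, 3]]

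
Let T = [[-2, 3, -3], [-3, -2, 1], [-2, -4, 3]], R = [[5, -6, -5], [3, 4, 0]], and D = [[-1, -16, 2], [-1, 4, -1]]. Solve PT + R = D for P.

P = [[-2, 4, -1], [0, 2, -1]]

PT = D − R = [[-6, -10, 7], [-4, 0, -1]].
Since T sits to the right of P, P = (D − R)T⁻¹.
det T = 1, so T⁻¹ = [[-2, 3, -3], [7, -12, 11], [8, -14, 13]].
P = (D − R)T⁻¹ = [[-2, 4, -1], [0, 2, -1]].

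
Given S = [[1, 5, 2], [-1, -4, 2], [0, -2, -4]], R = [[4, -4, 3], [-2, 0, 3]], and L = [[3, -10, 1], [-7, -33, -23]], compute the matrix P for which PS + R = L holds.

PS = L − R = [[-1, -6, -2], [-5, -33, -26]].
Right-multiplying both sides by S⁻¹ gives P = (L − R)S⁻¹.
det S = 4, so S⁻¹ = [[5, 4, 9/2], [-1, -1, -1], [1/2, 1/2, 1/4]].
P = (L − R)S⁻¹ = [[0, 1, 1], [-5, 0, 4]].

P = [[0, 1, 1], [-5, 0, 4]]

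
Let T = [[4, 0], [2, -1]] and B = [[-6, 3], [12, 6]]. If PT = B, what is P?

P = [[0, -3], [6, -6]]

T is on the right of P, so right-multiply by T⁻¹: P = BT⁻¹.
det T = -4; the adjugate gives T⁻¹ = [[1/4, 0], [1/2, -1]].
P = BT⁻¹ = [[-6, 3], [12, 6]] · [[1/4, 0], [1/2, -1]] = [[0, -3], [6, -6]].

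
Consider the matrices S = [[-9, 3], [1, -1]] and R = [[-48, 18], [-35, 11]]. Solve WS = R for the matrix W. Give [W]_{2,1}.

4

S is on the right of W, so right-multiply by S⁻¹: W = RS⁻¹.
det S = 6, so S⁻¹ = [[-1/6, -1/2], [-1/6, -3/2]].
W = RS⁻¹ = [[-48, 18], [-35, 11]] · [[-1/6, -1/2], [-1/6, -3/2]] = [[5, -3], [4, 1]].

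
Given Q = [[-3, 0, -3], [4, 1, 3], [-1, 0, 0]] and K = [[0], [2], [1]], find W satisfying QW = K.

Q is on the left of W, so left-multiply by Q⁻¹: W = Q⁻¹K.
det Q = -3, so Q⁻¹ = [[0, 0, -1], [1, 1, 1], [-1/3, 0, 1]].
W = Q⁻¹K = [[0, 0, -1], [1, 1, 1], [-1/3, 0, 1]] · [[0], [2], [1]] = [[-1], [3], [1]].

W = [[-1], [3], [1]]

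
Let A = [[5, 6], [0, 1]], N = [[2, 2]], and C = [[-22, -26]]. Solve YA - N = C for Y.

YA = C + N = [[-20, -24]].
Right-multiplying both sides by A⁻¹ gives Y = (C + N)A⁻¹.
det A = 5, so A⁻¹ = [[1/5, -6/5], [0, 1]].
Y = (C + N)A⁻¹ = [[-4, 0]].

Y = [[-4, 0]]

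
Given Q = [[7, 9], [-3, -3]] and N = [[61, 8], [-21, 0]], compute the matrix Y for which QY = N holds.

Left-multiplying both sides by Q⁻¹ gives Y = Q⁻¹N.
det Q = 6; the adjugate gives Q⁻¹ = [[-1/2, -3/2], [1/2, 7/6]].
Y = Q⁻¹N = [[-1/2, -3/2], [1/2, 7/6]] · [[61, 8], [-21, 0]] = [[1, -4], [6, 4]].

Y = [[1, -4], [6, 4]]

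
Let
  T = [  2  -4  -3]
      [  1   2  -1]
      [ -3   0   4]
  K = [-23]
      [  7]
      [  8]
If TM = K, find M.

Since T multiplies M on the left, M = T⁻¹K.
det T = 2, so T⁻¹ = [[4, 8, 5], [-1/2, -1/2, -1/2], [3, 6, 4]].
M = T⁻¹K = [[4, 8, 5], [-1/2, -1/2, -1/2], [3, 6, 4]] · [[-23], [7], [8]] = [[4], [4], [5]].

M = [[4], [4], [5]]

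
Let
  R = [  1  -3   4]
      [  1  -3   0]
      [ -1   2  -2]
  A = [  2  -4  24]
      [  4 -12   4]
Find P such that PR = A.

P = [[5, -5, -2], [1, 3, 0]]

Since R sits to the right of P, P = AR⁻¹.
det R = -4, so R⁻¹ = [[-3/2, -1/2, -3], [-1/2, -1/2, -1], [1/4, -1/4, 0]].
P = AR⁻¹ = [[2, -4, 24], [4, -12, 4]] · [[-3/2, -1/2, -3], [-1/2, -1/2, -1], [1/4, -1/4, 0]] = [[5, -5, -2], [1, 3, 0]].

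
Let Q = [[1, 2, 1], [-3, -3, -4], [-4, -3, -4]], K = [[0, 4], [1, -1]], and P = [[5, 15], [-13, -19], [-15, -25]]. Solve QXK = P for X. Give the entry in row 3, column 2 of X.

1

Left-multiply by Q⁻¹ and right-multiply by K⁻¹: X = Q⁻¹PK⁻¹.
Q has determinant 5; Q⁻¹ = [[0, 1, -1], [4/5, 0, 1/5], [-3/5, -1, 3/5]].
det K = -4, so K⁻¹ = [[1/4, 1], [1/4, 0]].
Q⁻¹P = [[2, 6], [1, 7], [1, -5]].
X = (Q⁻¹P)K⁻¹ = [[2, 2], [2, 1], [-1, 1]].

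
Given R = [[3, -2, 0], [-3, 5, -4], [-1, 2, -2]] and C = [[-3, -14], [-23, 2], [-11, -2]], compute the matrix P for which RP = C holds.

P = [[-5, -2], [-6, 4], [2, 6]]

Left-multiplying both sides by R⁻¹ gives P = R⁻¹C.
det R = -2, so R⁻¹ = [[1, 2, -4], [1, 3, -6], [1/2, 2, -9/2]].
P = R⁻¹C = [[1, 2, -4], [1, 3, -6], [1/2, 2, -9/2]] · [[-3, -14], [-23, 2], [-11, -2]] = [[-5, -2], [-6, 4], [2, 6]].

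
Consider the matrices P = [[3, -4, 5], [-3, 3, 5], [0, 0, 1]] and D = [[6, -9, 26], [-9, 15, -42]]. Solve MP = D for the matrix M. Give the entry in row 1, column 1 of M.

P is on the right of M, so right-multiply by P⁻¹: M = DP⁻¹.
det P = -3, so P⁻¹ = [[-1, -4/3, 35/3], [-1, -1, 10], [0, 0, 1]].
M = DP⁻¹ = [[6, -9, 26], [-9, 15, -42]] · [[-1, -4/3, 35/3], [-1, -1, 10], [0, 0, 1]] = [[3, 1, 6], [-6, -3, 3]].

3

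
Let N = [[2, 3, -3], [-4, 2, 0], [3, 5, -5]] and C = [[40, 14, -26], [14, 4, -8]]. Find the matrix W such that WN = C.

Since N sits to the right of W, W = CN⁻¹.
det N = -2; the adjugate gives N⁻¹ = [[5, 0, -3], [10, 1/2, -6], [13, 1/2, -8]].
W = CN⁻¹ = [[40, 14, -26], [14, 4, -8]] · [[5, 0, -3], [10, 1/2, -6], [13, 1/2, -8]] = [[2, -6, 4], [6, -2, -2]].

W = [[2, -6, 4], [6, -2, -2]]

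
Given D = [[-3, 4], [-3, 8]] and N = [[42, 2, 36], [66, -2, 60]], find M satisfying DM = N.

M = [[-6, -2, -4], [6, -1, 6]]

Since D multiplies M on the left, M = D⁻¹N.
det D = -12, so D⁻¹ = [[-2/3, 1/3], [-1/4, 1/4]].
M = D⁻¹N = [[-2/3, 1/3], [-1/4, 1/4]] · [[42, 2, 36], [66, -2, 60]] = [[-6, -2, -4], [6, -1, 6]].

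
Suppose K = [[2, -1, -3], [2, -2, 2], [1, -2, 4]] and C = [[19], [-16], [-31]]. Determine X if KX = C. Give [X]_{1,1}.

3

K is on the left of X, so left-multiply by K⁻¹: X = K⁻¹C.
det K = 4, so K⁻¹ = [[-1, 5/2, -2], [-3/2, 11/4, -5/2], [-1/2, 3/4, -1/2]].
X = K⁻¹C = [[-1, 5/2, -2], [-3/2, 11/4, -5/2], [-1/2, 3/4, -1/2]] · [[19], [-16], [-31]] = [[3], [5], [-6]].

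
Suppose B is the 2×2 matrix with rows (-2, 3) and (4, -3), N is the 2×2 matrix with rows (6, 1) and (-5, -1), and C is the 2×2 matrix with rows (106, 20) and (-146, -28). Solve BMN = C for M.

M = [[0, 4], [2, -2]]

Isolating M: multiply by B⁻¹ from the left and N⁻¹ from the right, so M = B⁻¹CN⁻¹.
det B = -6, so B⁻¹ = [[1/2, 1/2], [2/3, 1/3]].
det N = -1, so N⁻¹ = [[1, 1], [-5, -6]].
B⁻¹C = [[-20, -4], [22, 4]].
M = (B⁻¹C)N⁻¹ = [[0, 4], [2, -2]].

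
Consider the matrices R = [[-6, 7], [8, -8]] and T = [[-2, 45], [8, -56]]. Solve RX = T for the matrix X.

X = [[5, -4], [4, 3]]

Since R multiplies X on the left, X = R⁻¹T.
det R = -8, so R⁻¹ = [[1, 7/8], [1, 3/4]].
X = R⁻¹T = [[1, 7/8], [1, 3/4]] · [[-2, 45], [8, -56]] = [[5, -4], [4, 3]].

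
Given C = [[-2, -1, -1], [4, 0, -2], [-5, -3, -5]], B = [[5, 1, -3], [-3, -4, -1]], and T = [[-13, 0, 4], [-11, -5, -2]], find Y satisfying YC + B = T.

Y = [[1, -4, 0], [-5, -2, 2]]

YC = T − B = [[-18, -1, 7], [-8, -1, -1]].
Right-multiplying both sides by C⁻¹ gives Y = (T − B)C⁻¹.
det C = -6; the adjugate gives C⁻¹ = [[1, 1/3, -1/3], [-5, -5/6, 4/3], [2, 1/6, -2/3]].
Y = (T − B)C⁻¹ = [[1, -4, 0], [-5, -2, 2]].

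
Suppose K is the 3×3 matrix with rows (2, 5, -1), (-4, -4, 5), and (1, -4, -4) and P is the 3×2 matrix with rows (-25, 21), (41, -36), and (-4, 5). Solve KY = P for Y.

Y = [[0, 1], [-4, 3], [5, -4]]

Left-multiplying both sides by K⁻¹ gives Y = K⁻¹P.
det K = -3; the adjugate gives K⁻¹ = [[-12, -8, -7], [11/3, 7/3, 2], [-20/3, -13/3, -4]].
Y = K⁻¹P = [[-12, -8, -7], [11/3, 7/3, 2], [-20/3, -13/3, -4]] · [[-25, 21], [41, -36], [-4, 5]] = [[0, 1], [-4, 3], [5, -4]].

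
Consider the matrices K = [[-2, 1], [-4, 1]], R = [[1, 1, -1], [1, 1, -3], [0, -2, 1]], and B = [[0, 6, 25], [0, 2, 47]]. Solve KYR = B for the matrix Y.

Y = [[-5, 5, -1], [4, -4, -5]]

Y = K⁻¹BR⁻¹ (apply K⁻¹ on the left and R⁻¹ on the right).
K has determinant 2; K⁻¹ = [[1/2, -1/2], [2, -1]].
R has determinant -4; R⁻¹ = [[5/4, -1/4, 1/2], [1/4, -1/4, -1/2], [1/2, -1/2, 0]].
K⁻¹B = [[0, 2, -11], [0, 10, 3]].
Y = (K⁻¹B)R⁻¹ = [[-5, 5, -1], [4, -4, -5]].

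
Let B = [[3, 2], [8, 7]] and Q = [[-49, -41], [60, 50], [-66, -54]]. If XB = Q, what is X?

B is on the right of X, so right-multiply by B⁻¹: X = QB⁻¹.
det B = 5, so B⁻¹ = [[7/5, -2/5], [-8/5, 3/5]].
X = QB⁻¹ = [[-49, -41], [60, 50], [-66, -54]] · [[7/5, -2/5], [-8/5, 3/5]] = [[-3, -5], [4, 6], [-6, -6]].

X = [[-3, -5], [4, 6], [-6, -6]]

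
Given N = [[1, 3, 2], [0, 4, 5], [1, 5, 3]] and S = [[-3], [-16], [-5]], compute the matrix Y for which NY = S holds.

Left-multiplying both sides by N⁻¹ gives Y = N⁻¹S.
det N = -6, so N⁻¹ = [[13/6, -1/6, -7/6], [-5/6, -1/6, 5/6], [2/3, 1/3, -2/3]].
Y = N⁻¹S = [[13/6, -1/6, -7/6], [-5/6, -1/6, 5/6], [2/3, 1/3, -2/3]] · [[-3], [-16], [-5]] = [[2], [1], [-4]].

Y = [[2], [1], [-4]]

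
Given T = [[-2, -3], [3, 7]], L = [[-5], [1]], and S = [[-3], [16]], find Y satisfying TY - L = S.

TY = S + L = [[-8], [17]].
Since T multiplies Y on the left, Y = T⁻¹(S + L).
det T = -5, so T⁻¹ = [[-7/5, -3/5], [3/5, 2/5]].
Y = T⁻¹(S + L) = [[1], [2]].

Y = [[1], [2]]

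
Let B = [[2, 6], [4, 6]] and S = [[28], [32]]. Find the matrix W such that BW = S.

W = [[2], [4]]

Since B multiplies W on the left, W = B⁻¹S.
B has determinant -12; B⁻¹ = [[-1/2, 1/2], [1/3, -1/6]].
W = B⁻¹S = [[-1/2, 1/2], [1/3, -1/6]] · [[28], [32]] = [[2], [4]].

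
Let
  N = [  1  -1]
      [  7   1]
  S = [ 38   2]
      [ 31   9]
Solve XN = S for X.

Right-multiplying both sides by N⁻¹ gives X = SN⁻¹.
det N = 8, so N⁻¹ = [[1/8, 1/8], [-7/8, 1/8]].
X = SN⁻¹ = [[38, 2], [31, 9]] · [[1/8, 1/8], [-7/8, 1/8]] = [[3, 5], [-4, 5]].

X = [[3, 5], [-4, 5]]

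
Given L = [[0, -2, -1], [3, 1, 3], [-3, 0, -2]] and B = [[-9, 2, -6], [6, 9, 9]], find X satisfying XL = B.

Right-multiplying both sides by L⁻¹ gives X = BL⁻¹.
L has determinant 3; L⁻¹ = [[-2/3, -4/3, -5/3], [-1, -1, -1], [1, 2, 2]].
X = BL⁻¹ = [[-9, 2, -6], [6, 9, 9]] · [[-2/3, -4/3, -5/3], [-1, -1, -1], [1, 2, 2]] = [[-2, -2, 1], [-4, 1, -1]].

X = [[-2, -2, 1], [-4, 1, -1]]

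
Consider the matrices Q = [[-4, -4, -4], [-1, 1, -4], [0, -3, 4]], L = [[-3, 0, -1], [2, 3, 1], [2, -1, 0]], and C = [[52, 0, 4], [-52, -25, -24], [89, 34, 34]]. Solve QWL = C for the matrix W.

W = [[3, -3, -4], [1, -1, -1], [-5, 2, -1]]

Left-multiply by Q⁻¹ and right-multiply by L⁻¹: W = Q⁻¹CL⁻¹.
det Q = 4, so Q⁻¹ = [[-2, 7, 5], [1, -4, -3], [3/4, -3, -2]].
L has determinant 5; L⁻¹ = [[1/5, 1/5, 3/5], [2/5, 2/5, 1/5], [-8/5, -3/5, -9/5]].
Q⁻¹C = [[-23, -5, -6], [-7, -2, -2], [17, 7, 7]].
W = (Q⁻¹C)L⁻¹ = [[3, -3, -4], [1, -1, -1], [-5, 2, -1]].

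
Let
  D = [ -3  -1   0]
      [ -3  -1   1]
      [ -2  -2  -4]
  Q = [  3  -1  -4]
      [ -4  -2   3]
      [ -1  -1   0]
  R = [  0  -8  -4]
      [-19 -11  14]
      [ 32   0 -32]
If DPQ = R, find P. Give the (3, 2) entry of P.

2

Left-multiply by D⁻¹ and right-multiply by Q⁻¹: P = D⁻¹RQ⁻¹.
det D = -4, so D⁻¹ = [[-3/2, 1, 1/4], [7/2, -3, -3/4], [-1, 1, 0]].
det Q = 4; the adjugate gives Q⁻¹ = [[3/4, 1, -11/4], [-3/4, -1, 7/4], [1/2, 1, -5/2]].
D⁻¹R = [[-11, 1, 12], [33, 5, -32], [-19, -3, 18]].
P = (D⁻¹R)Q⁻¹ = [[-3, 0, 2], [5, -4, -2], [-3, 2, 2]].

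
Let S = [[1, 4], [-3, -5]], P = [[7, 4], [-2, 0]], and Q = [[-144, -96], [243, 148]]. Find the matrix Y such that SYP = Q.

Isolating Y: multiply by S⁻¹ from the left and P⁻¹ from the right, so Y = S⁻¹QP⁻¹.
S has determinant 7; S⁻¹ = [[-5/7, -4/7], [3/7, 1/7]].
det P = 8; the adjugate gives P⁻¹ = [[0, -1/2], [1/4, 7/8]].
S⁻¹Q = [[-36, -16], [-27, -20]].
Y = (S⁻¹Q)P⁻¹ = [[-4, 4], [-5, -4]].

Y = [[-4, 4], [-5, -4]]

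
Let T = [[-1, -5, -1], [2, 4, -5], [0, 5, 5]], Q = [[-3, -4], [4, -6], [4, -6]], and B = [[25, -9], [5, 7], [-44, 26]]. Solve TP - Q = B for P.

TP = B + Q = [[22, -13], [9, 1], [-40, 20]].
T is on the left of P, so left-multiply by T⁻¹: P = T⁻¹(B + Q).
det T = -5, so T⁻¹ = [[-9, -4, -29/5], [2, 1, 7/5], [-2, -1, -6/5]].
P = T⁻¹(B + Q) = [[-2, -3], [-3, 3], [-5, 1]].

P = [[-2, -3], [-3, 3], [-5, 1]]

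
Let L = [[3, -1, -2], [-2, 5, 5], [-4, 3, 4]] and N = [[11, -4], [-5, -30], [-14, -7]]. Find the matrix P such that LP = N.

P = [[5, -5], [-2, -5], [3, -3]]

L is on the left of P, so left-multiply by L⁻¹: P = L⁻¹N.
det L = -1, so L⁻¹ = [[-5, 2, -5], [12, -4, 11], [-14, 5, -13]].
P = L⁻¹N = [[-5, 2, -5], [12, -4, 11], [-14, 5, -13]] · [[11, -4], [-5, -30], [-14, -7]] = [[5, -5], [-2, -5], [3, -3]].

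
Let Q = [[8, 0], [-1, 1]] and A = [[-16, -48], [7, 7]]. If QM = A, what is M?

M = [[-2, -6], [5, 1]]

Left-multiplying both sides by Q⁻¹ gives M = Q⁻¹A.
det Q = 8; the adjugate gives Q⁻¹ = [[1/8, 0], [1/8, 1]].
M = Q⁻¹A = [[1/8, 0], [1/8, 1]] · [[-16, -48], [7, 7]] = [[-2, -6], [5, 1]].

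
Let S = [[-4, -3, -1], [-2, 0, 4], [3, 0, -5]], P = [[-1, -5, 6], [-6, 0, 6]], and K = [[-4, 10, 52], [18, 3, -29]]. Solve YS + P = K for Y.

Y = [[-5, 4, -5], [-1, -4, 4]]

YS = K − P = [[-3, 15, 46], [24, 3, -35]].
Since S sits to the right of Y, Y = (K − P)S⁻¹.
det S = -6; the adjugate gives S⁻¹ = [[0, 5/2, 2], [-1/3, -23/6, -3], [0, 3/2, 1]].
Y = (K − P)S⁻¹ = [[-5, 4, -5], [-1, -4, 4]].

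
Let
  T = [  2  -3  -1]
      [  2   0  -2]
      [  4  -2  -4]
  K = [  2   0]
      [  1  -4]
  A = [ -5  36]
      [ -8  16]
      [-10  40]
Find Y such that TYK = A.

Y = [[-3, -4], [-2, 1], [-2, -2]]

Left-multiply by T⁻¹ and right-multiply by K⁻¹: Y = T⁻¹AK⁻¹.
det T = -4, so T⁻¹ = [[1, 5/2, -3/2], [0, 1, -1/2], [1, 2, -3/2]].
K has determinant -8; K⁻¹ = [[1/2, 0], [1/8, -1/4]].
T⁻¹A = [[-10, 16], [-3, -4], [-6, 8]].
Y = (T⁻¹A)K⁻¹ = [[-3, -4], [-2, 1], [-2, -2]].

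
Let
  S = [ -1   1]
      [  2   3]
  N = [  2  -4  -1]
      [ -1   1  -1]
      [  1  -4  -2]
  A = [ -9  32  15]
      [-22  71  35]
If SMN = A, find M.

M = [[-1, -1, 2], [-2, -1, -5]]

Left-multiply by S⁻¹ and right-multiply by N⁻¹: M = S⁻¹AN⁻¹.
det S = -5, so S⁻¹ = [[-3/5, 1/5], [2/5, 1/5]].
det N = -3, so N⁻¹ = [[2, 4/3, -5/3], [1, 1, -1], [-1, -4/3, 2/3]].
S⁻¹A = [[1, -5, -2], [-8, 27, 13]].
M = (S⁻¹A)N⁻¹ = [[-1, -1, 2], [-2, -1, -5]].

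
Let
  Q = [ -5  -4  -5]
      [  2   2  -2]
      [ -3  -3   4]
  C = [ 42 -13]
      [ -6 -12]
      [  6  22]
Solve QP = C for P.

Left-multiplying both sides by Q⁻¹ gives P = Q⁻¹C.
det Q = -2; the adjugate gives Q⁻¹ = [[-1, -31/2, -9], [1, 35/2, 10], [0, 3/2, 1]].
P = Q⁻¹C = [[-1, -31/2, -9], [1, 35/2, 10], [0, 3/2, 1]] · [[42, -13], [-6, -12], [6, 22]] = [[-3, 1], [-3, -3], [-3, 4]].

P = [[-3, 1], [-3, -3], [-3, 4]]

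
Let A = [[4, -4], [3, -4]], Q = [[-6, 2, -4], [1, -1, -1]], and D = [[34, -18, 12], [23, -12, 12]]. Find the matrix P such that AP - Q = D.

P = [[4, -3, -3], [-3, 1, -5]]

AP = D + Q = [[28, -16, 8], [24, -13, 11]].
Left-multiplying both sides by A⁻¹ gives P = A⁻¹(D + Q).
det A = -4, so A⁻¹ = [[1, -1], [3/4, -1]].
P = A⁻¹(D + Q) = [[4, -3, -3], [-3, 1, -5]].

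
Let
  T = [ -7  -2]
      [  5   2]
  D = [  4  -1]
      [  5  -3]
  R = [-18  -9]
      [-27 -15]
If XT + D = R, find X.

XT = R − D = [[-22, -8], [-32, -12]].
Since T sits to the right of X, X = (R − D)T⁻¹.
T has determinant -4; T⁻¹ = [[-1/2, -1/2], [5/4, 7/4]].
X = (R − D)T⁻¹ = [[1, -3], [1, -5]].

X = [[1, -3], [1, -5]]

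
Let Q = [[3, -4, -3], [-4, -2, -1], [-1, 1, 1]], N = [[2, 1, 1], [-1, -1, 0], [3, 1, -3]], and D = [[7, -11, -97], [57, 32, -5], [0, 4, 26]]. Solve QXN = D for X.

Left-multiply by Q⁻¹ and right-multiply by N⁻¹: X = Q⁻¹DN⁻¹.
Q has determinant -5; Q⁻¹ = [[1/5, -1/5, 2/5], [-1, 0, -3], [6/5, -1/5, 22/5]].
N has determinant 5; N⁻¹ = [[3/5, 4/5, 1/5], [-3/5, -9/5, -1/5], [2/5, 1/5, -1/5]].
Q⁻¹D = [[-10, -7, -8], [-7, -1, 19], [-3, -2, -1]].
X = (Q⁻¹D)N⁻¹ = [[-5, 3, 1], [4, 0, -5], [-1, 1, 0]].

X = [[-5, 3, 1], [4, 0, -5], [-1, 1, 0]]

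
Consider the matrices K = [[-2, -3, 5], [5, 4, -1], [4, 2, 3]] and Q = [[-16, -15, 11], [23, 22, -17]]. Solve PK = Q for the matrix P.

P = [[5, 2, -4], [-6, -1, 4]]

Right-multiplying both sides by K⁻¹ gives P = QK⁻¹.
det K = -1; the adjugate gives K⁻¹ = [[-14, -19, 17], [19, 26, -23], [6, 8, -7]].
P = QK⁻¹ = [[-16, -15, 11], [23, 22, -17]] · [[-14, -19, 17], [19, 26, -23], [6, 8, -7]] = [[5, 2, -4], [-6, -1, 4]].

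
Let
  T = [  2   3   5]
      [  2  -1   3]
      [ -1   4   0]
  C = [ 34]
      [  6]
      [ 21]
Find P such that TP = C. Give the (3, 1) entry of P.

Left-multiplying both sides by T⁻¹ gives P = T⁻¹C.
det T = 2; the adjugate gives T⁻¹ = [[-6, 10, 7], [-3/2, 5/2, 2], [7/2, -11/2, -4]].
P = T⁻¹C = [[-6, 10, 7], [-3/2, 5/2, 2], [7/2, -11/2, -4]] · [[34], [6], [21]] = [[3], [6], [2]].

2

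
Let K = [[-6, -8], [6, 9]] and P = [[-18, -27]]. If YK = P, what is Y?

Y = [[0, -3]]

K is on the right of Y, so right-multiply by K⁻¹: Y = PK⁻¹.
det K = -6; the adjugate gives K⁻¹ = [[-3/2, -4/3], [1, 1]].
Y = PK⁻¹ = [[-18, -27]] · [[-3/2, -4/3], [1, 1]] = [[0, -3]].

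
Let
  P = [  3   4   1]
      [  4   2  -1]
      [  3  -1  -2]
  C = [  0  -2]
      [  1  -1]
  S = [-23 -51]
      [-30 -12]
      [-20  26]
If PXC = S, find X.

X = [[4, -5], [5, -3], [5, 4]]

Left-multiply by P⁻¹ and right-multiply by C⁻¹: X = P⁻¹SC⁻¹.
det P = -5, so P⁻¹ = [[1, -7/5, 6/5], [-1, 9/5, -7/5], [2, -3, 2]].
C has determinant 2; C⁻¹ = [[-1/2, 1], [-1/2, 0]].
P⁻¹S = [[-5, -3], [-3, -7], [4, -14]].
X = (P⁻¹S)C⁻¹ = [[4, -5], [5, -3], [5, 4]].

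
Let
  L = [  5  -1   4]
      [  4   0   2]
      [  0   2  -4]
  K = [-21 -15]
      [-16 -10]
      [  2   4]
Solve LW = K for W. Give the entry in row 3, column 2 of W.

1

Left-multiplying both sides by L⁻¹ gives W = L⁻¹K.
det L = -4; the adjugate gives L⁻¹ = [[1, -1, 1/2], [-4, 5, -3/2], [-2, 5/2, -1]].
W = L⁻¹K = [[1, -1, 1/2], [-4, 5, -3/2], [-2, 5/2, -1]] · [[-21, -15], [-16, -10], [2, 4]] = [[-4, -3], [1, 4], [0, 1]].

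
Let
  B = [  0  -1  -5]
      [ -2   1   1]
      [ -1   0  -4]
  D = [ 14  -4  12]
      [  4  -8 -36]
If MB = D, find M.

M = [[-2, -6, -2], [5, -3, 2]]

B is on the right of M, so right-multiply by B⁻¹: M = DB⁻¹.
det B = 4, so B⁻¹ = [[-1, -1, 1], [-9/4, -5/4, 5/2], [1/4, 1/4, -1/2]].
M = DB⁻¹ = [[14, -4, 12], [4, -8, -36]] · [[-1, -1, 1], [-9/4, -5/4, 5/2], [1/4, 1/4, -1/2]] = [[-2, -6, -2], [5, -3, 2]].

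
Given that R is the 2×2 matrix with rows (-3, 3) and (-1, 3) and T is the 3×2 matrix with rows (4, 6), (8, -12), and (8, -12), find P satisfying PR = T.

P = [[-3, 5], [-2, -2], [-2, -2]]

Right-multiplying both sides by R⁻¹ gives P = TR⁻¹.
det R = -6; the adjugate gives R⁻¹ = [[-1/2, 1/2], [-1/6, 1/2]].
P = TR⁻¹ = [[4, 6], [8, -12], [8, -12]] · [[-1/2, 1/2], [-1/6, 1/2]] = [[-3, 5], [-2, -2], [-2, -2]].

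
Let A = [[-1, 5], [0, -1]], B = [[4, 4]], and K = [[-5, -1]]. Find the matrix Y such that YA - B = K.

YA = K + B = [[-1, 3]].
A is on the right of Y, so right-multiply by A⁻¹: Y = (K + B)A⁻¹.
det A = 1; the adjugate gives A⁻¹ = [[-1, -5], [0, -1]].
Y = (K + B)A⁻¹ = [[1, 2]].

Y = [[1, 2]]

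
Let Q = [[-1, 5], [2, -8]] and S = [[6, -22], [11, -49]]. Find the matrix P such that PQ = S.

P = [[2, 4], [-5, 3]]

Right-multiplying both sides by Q⁻¹ gives P = SQ⁻¹.
det Q = -2, so Q⁻¹ = [[4, 5/2], [1, 1/2]].
P = SQ⁻¹ = [[6, -22], [11, -49]] · [[4, 5/2], [1, 1/2]] = [[2, 4], [-5, 3]].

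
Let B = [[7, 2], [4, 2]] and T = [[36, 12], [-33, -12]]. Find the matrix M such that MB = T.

M = [[4, 2], [-3, -3]]

Since B sits to the right of M, M = TB⁻¹.
B has determinant 6; B⁻¹ = [[1/3, -1/3], [-2/3, 7/6]].
M = TB⁻¹ = [[36, 12], [-33, -12]] · [[1/3, -1/3], [-2/3, 7/6]] = [[4, 2], [-3, -3]].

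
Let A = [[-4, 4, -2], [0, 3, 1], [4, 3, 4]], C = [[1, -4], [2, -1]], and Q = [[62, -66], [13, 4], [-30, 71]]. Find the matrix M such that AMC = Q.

Isolating M: multiply by A⁻¹ from the left and C⁻¹ from the right, so M = A⁻¹QC⁻¹.
det A = 4; the adjugate gives A⁻¹ = [[9/4, -11/2, 5/2], [1, -2, 1], [-3, 7, -3]].
C has determinant 7; C⁻¹ = [[-1/7, 4/7], [-2/7, 1/7]].
A⁻¹Q = [[-7, 7], [6, -3], [-5, 13]].
M = (A⁻¹Q)C⁻¹ = [[-1, -3], [0, 3], [-3, -1]].

M = [[-1, -3], [0, 3], [-3, -1]]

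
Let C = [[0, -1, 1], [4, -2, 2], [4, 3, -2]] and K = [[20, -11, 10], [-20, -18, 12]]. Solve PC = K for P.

Since C sits to the right of P, P = KC⁻¹.
det C = 4, so C⁻¹ = [[-1/2, 1/4, 0], [4, -1, 1], [5, -1, 1]].
P = KC⁻¹ = [[20, -11, 10], [-20, -18, 12]] · [[-1/2, 1/4, 0], [4, -1, 1], [5, -1, 1]] = [[-4, 6, -1], [-2, 1, -6]].

P = [[-4, 6, -1], [-2, 1, -6]]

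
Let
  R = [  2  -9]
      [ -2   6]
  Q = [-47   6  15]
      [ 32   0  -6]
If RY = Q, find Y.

Since R multiplies Y on the left, Y = R⁻¹Q.
det R = -6, so R⁻¹ = [[-1, -3/2], [-1/3, -1/3]].
Y = R⁻¹Q = [[-1, -3/2], [-1/3, -1/3]] · [[-47, 6, 15], [32, 0, -6]] = [[-1, -6, -6], [5, -2, -3]].

Y = [[-1, -6, -6], [5, -2, -3]]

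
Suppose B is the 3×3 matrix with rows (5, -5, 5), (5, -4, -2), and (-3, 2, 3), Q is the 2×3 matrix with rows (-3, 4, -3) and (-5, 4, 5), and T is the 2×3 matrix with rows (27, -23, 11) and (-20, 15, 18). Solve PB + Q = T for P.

PB = T − Q = [[30, -27, 14], [-15, 11, 13]].
Right-multiplying both sides by B⁻¹ gives P = (T − Q)B⁻¹.
det B = -5, so B⁻¹ = [[8/5, -5, -6], [9/5, -6, -7], [2/5, -1, -1]].
P = (T − Q)B⁻¹ = [[5, -2, -5], [1, -4, 0]].

P = [[5, -2, -5], [1, -4, 0]]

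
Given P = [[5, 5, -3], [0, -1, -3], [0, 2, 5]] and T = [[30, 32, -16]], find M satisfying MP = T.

Since P sits to the right of M, M = TP⁻¹.
P has determinant 5; P⁻¹ = [[1/5, -31/5, -18/5], [0, 5, 3], [0, -2, -1]].
M = TP⁻¹ = [[30, 32, -16]] · [[1/5, -31/5, -18/5], [0, 5, 3], [0, -2, -1]] = [[6, 6, 4]].

M = [[6, 6, 4]]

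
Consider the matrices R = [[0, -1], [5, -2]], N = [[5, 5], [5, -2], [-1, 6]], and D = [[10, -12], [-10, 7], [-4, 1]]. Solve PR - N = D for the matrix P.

P = [[1, 3], [-3, -1], [-5, -1]]

PR = D + N = [[15, -7], [-5, 5], [-5, 7]].
R is on the right of P, so right-multiply by R⁻¹: P = (D + N)R⁻¹.
det R = 5, so R⁻¹ = [[-2/5, 1/5], [-1, 0]].
P = (D + N)R⁻¹ = [[1, 3], [-3, -1], [-5, -1]].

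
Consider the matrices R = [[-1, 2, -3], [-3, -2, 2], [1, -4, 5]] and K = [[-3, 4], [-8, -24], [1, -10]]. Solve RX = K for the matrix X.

X = [[2, 6], [4, -1], [3, -4]]

Left-multiplying both sides by R⁻¹ gives X = R⁻¹K.
R has determinant -6; R⁻¹ = [[1/3, -1/3, 1/3], [-17/6, 1/3, -11/6], [-7/3, 1/3, -4/3]].
X = R⁻¹K = [[1/3, -1/3, 1/3], [-17/6, 1/3, -11/6], [-7/3, 1/3, -4/3]] · [[-3, 4], [-8, -24], [1, -10]] = [[2, 6], [4, -1], [3, -4]].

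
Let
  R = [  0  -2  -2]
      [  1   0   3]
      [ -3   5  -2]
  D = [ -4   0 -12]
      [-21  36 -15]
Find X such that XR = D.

X = [[0, -4, 0], [-3, -3, 6]]

R is on the right of X, so right-multiply by R⁻¹: X = DR⁻¹.
det R = 4, so R⁻¹ = [[-15/4, -7/2, -3/2], [-7/4, -3/2, -1/2], [5/4, 3/2, 1/2]].
X = DR⁻¹ = [[-4, 0, -12], [-21, 36, -15]] · [[-15/4, -7/2, -3/2], [-7/4, -3/2, -1/2], [5/4, 3/2, 1/2]] = [[0, -4, 0], [-3, -3, 6]].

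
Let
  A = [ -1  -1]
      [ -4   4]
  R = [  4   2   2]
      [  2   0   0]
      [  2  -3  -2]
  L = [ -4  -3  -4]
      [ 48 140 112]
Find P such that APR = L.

P = [[-2, -2, 4], [5, -3, -3]]

Left-multiply by A⁻¹ and right-multiply by R⁻¹: P = A⁻¹LR⁻¹.
det A = -8; the adjugate gives A⁻¹ = [[-1/2, -1/8], [-1/2, 1/8]].
R has determinant -4; R⁻¹ = [[0, 1/2, 0], [-1, 3, -1], [3/2, -4, 1]].
A⁻¹L = [[-4, -16, -12], [8, 19, 16]].
P = (A⁻¹L)R⁻¹ = [[-2, -2, 4], [5, -3, -3]].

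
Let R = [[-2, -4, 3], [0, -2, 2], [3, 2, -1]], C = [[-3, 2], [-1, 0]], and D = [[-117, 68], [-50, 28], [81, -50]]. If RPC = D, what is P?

P = [[-5, 1], [-3, -5], [4, -1]]

P = R⁻¹DC⁻¹ (apply R⁻¹ on the left and C⁻¹ on the right).
det R = -2, so R⁻¹ = [[1, -1, 1], [-3, 7/2, -2], [-3, 4, -2]].
det C = 2; the adjugate gives C⁻¹ = [[0, -1], [1/2, -3/2]].
R⁻¹D = [[14, -10], [14, -6], [-11, 8]].
P = (R⁻¹D)C⁻¹ = [[-5, 1], [-3, -5], [4, -1]].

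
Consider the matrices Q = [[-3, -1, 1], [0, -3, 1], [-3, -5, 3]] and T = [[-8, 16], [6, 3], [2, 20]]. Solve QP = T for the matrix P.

P = [[4, -5], [-1, -1], [3, 0]]

Since Q multiplies P on the left, P = Q⁻¹T.
Q has determinant 6; Q⁻¹ = [[-2/3, -1/3, 1/3], [-1/2, -1, 1/2], [-3/2, -2, 3/2]].
P = Q⁻¹T = [[-2/3, -1/3, 1/3], [-1/2, -1, 1/2], [-3/2, -2, 3/2]] · [[-8, 16], [6, 3], [2, 20]] = [[4, -5], [-1, -1], [3, 0]].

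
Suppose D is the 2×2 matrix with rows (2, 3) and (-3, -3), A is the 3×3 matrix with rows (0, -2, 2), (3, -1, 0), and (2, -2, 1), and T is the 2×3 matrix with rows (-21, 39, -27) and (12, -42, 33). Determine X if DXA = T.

X = [[-3, 3, 0], [0, -1, -5]]

Isolating X: multiply by D⁻¹ from the left and A⁻¹ from the right, so X = D⁻¹TA⁻¹.
det D = 3; the adjugate gives D⁻¹ = [[-1, -1], [1, 2/3]].
det A = -2; the adjugate gives A⁻¹ = [[1/2, 1, -1], [3/2, 2, -3], [2, 2, -3]].
D⁻¹T = [[9, 3, -6], [-13, 11, -5]].
X = (D⁻¹T)A⁻¹ = [[-3, 3, 0], [0, -1, -5]].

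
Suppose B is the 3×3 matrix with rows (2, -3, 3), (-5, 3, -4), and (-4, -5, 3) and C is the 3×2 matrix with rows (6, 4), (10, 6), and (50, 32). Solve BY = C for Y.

Left-multiplying both sides by B⁻¹ gives Y = B⁻¹C.
det B = -4, so B⁻¹ = [[11/4, 3/2, -3/4], [-31/4, -9/2, 7/4], [-37/4, -11/2, 9/4]].
Y = B⁻¹C = [[11/4, 3/2, -3/4], [-31/4, -9/2, 7/4], [-37/4, -11/2, 9/4]] · [[6, 4], [10, 6], [50, 32]] = [[-6, -4], [-4, -2], [2, 2]].

Y = [[-6, -4], [-4, -2], [2, 2]]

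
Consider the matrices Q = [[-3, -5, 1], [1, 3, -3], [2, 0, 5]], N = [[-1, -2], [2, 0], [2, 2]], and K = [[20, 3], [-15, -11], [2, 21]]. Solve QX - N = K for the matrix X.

X = [[2, 4], [-5, -2], [0, 3]]

QX = K + N = [[19, 1], [-13, -11], [4, 23]].
Since Q multiplies X on the left, X = Q⁻¹(K + N).
det Q = 4, so Q⁻¹ = [[15/4, 25/4, 3], [-11/4, -17/4, -2], [-3/2, -5/2, -1]].
X = Q⁻¹(K + N) = [[2, 4], [-5, -2], [0, 3]].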